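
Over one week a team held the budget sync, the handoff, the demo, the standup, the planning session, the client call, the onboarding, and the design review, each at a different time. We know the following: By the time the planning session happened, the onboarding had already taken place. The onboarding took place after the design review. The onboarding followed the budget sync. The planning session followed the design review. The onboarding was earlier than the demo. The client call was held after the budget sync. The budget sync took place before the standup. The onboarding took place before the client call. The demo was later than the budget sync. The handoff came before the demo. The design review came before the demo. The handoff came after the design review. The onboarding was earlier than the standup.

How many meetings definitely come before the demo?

4

Directly stated before the demo: the budget sync, the design review, the handoff, and the onboarding.
No chain forces the client call (or any of the others) ahead of the demo.
That's the budget sync, the design review, the handoff, and the onboarding — 4 in all.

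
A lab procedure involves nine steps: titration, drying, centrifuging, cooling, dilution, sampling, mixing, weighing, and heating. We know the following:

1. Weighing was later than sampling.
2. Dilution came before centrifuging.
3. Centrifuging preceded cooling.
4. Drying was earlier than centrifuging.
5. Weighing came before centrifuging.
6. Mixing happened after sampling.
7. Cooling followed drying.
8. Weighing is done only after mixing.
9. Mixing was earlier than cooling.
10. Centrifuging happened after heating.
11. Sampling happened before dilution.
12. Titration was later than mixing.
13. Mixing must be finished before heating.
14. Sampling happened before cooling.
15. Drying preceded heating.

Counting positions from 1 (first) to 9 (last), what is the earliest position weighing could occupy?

Mixing and sampling must both come before weighing — 2 forced predecessors.
Nothing else is forced ahead of weighing, so its earliest slot is position 2 + 1 = 3.

3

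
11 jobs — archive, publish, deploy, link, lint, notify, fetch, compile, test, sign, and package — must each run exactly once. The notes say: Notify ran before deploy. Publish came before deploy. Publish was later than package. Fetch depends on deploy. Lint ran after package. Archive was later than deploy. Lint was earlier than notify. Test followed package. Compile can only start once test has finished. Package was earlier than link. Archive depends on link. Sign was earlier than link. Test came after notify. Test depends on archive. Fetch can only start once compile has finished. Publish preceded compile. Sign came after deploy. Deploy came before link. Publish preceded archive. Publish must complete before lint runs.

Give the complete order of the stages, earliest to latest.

package, publish, lint, notify, deploy, sign, link, archive, test, compile, fetch

The constraints fix every adjacent pair, so only one ordering works:
package → publish → lint → notify → deploy → sign → link → archive → test → compile → fetch.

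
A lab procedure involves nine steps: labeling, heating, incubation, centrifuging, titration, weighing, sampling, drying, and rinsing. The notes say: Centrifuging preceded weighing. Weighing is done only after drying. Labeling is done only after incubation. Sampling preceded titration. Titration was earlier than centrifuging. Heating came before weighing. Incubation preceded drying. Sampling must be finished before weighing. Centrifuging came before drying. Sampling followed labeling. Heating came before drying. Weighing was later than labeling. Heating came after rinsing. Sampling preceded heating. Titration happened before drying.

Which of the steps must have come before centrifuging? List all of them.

incubation, labeling, sampling, titration

Directly stated before centrifuging: titration.
Incubation reaches centrifuging via incubation → labeling → sampling → titration → centrifuging.
Labeling reaches centrifuging via labeling → sampling → titration → centrifuging.
Sampling reaches centrifuging via sampling → titration → centrifuging.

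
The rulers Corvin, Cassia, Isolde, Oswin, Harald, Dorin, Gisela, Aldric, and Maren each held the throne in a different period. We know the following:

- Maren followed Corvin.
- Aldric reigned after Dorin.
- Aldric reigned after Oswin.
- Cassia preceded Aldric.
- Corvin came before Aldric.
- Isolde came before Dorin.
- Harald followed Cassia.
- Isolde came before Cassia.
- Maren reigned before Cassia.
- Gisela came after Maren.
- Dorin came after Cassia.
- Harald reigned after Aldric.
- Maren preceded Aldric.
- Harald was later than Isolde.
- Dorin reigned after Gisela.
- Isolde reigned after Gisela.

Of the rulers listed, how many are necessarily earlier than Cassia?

4

Directly stated before Cassia: Isolde and Maren.
Corvin reaches Cassia via Corvin → Maren → Cassia.
Gisela reaches Cassia via Gisela → Isolde → Cassia.
That's Corvin, Gisela, Isolde, and Maren — 4 in all.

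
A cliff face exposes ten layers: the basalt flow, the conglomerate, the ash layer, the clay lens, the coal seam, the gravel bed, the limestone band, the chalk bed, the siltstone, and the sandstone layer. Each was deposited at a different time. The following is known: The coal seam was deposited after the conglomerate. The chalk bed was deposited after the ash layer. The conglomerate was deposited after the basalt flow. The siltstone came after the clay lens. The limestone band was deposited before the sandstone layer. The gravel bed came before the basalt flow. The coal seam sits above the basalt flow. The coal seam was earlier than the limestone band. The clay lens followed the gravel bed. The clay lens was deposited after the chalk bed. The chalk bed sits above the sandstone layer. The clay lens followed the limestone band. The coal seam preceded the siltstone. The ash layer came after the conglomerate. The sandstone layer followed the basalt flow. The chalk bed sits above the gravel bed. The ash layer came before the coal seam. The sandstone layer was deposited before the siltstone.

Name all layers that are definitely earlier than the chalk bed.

the ash layer, the basalt flow, the coal seam, the conglomerate, the gravel bed, the limestone band, the sandstone layer

Directly stated before the chalk bed: the ash layer, the gravel bed, and the sandstone layer.
The basalt flow reaches the chalk bed via the basalt flow → the sandstone layer → the chalk bed.
The coal seam reaches the chalk bed via the coal seam → the limestone band → the sandstone layer → the chalk bed.
The conglomerate reaches the chalk bed via the conglomerate → the ash layer → the chalk bed.
Likewise the limestone band reaches the chalk bed by chaining the stated constraints.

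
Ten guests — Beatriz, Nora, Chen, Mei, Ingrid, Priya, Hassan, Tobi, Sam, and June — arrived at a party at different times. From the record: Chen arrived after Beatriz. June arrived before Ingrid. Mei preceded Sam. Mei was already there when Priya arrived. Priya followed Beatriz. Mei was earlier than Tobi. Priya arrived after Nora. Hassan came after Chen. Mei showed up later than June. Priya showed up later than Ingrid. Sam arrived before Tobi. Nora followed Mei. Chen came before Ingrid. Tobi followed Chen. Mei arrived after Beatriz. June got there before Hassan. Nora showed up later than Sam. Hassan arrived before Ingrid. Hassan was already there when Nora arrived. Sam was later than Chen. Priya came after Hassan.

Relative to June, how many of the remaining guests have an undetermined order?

2

Forced after June: Hassan, Ingrid, Mei, Nora, Priya, Sam, and Tobi.
That leaves Beatriz and Chen with no forced order relative to June — 2.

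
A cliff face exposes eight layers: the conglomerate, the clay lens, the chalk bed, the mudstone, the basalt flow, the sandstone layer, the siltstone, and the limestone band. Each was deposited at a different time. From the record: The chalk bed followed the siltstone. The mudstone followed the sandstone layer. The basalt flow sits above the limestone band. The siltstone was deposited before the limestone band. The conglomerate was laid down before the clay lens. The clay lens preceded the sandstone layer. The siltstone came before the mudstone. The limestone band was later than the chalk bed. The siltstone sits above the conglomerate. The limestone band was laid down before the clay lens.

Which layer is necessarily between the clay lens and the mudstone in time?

Tracing the constraints gives the clay lens → the sandstone layer → the mudstone, so the sandstone layer sits after the clay lens and before the mudstone.
No other layer is forced both after the clay lens and before the mudstone.

the sandstone layer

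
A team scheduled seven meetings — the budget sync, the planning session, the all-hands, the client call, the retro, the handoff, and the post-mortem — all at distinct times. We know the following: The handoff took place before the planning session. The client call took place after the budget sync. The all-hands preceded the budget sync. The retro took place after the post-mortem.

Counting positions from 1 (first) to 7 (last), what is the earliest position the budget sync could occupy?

2

The all-hands must come before the budget sync — 1 forced predecessor.
Nothing else is forced ahead of the budget sync, so its earliest slot is position 1 + 1 = 2.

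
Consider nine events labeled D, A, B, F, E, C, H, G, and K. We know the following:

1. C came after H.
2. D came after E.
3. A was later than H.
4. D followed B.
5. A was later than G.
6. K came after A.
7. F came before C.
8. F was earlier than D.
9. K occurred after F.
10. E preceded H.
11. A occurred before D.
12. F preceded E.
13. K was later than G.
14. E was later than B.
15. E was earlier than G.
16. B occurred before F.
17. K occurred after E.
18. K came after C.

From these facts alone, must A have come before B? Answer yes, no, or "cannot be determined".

Tracing the constraints gives B → E → H → A, so B must come before A.
That means A cannot be before B.

no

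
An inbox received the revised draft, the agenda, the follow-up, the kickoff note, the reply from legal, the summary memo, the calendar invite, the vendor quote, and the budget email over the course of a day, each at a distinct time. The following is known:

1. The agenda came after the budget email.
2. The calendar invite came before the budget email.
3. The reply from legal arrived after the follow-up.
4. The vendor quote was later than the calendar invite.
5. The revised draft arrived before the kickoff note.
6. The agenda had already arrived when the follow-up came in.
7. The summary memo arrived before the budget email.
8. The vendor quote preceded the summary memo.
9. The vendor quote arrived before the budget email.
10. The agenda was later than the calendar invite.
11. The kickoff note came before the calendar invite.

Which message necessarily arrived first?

The revised draft has a chain of constraints placing it before every other message, so the revised draft must be first.

the revised draft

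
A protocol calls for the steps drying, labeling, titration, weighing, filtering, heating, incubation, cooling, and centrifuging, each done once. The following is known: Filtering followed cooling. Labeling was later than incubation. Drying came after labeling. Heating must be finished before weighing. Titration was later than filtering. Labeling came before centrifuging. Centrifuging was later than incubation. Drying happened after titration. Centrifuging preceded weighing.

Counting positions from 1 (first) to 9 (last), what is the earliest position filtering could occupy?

2

Cooling must come before filtering — 1 forced predecessor.
Nothing else is forced ahead of filtering, so its earliest slot is position 1 + 1 = 2.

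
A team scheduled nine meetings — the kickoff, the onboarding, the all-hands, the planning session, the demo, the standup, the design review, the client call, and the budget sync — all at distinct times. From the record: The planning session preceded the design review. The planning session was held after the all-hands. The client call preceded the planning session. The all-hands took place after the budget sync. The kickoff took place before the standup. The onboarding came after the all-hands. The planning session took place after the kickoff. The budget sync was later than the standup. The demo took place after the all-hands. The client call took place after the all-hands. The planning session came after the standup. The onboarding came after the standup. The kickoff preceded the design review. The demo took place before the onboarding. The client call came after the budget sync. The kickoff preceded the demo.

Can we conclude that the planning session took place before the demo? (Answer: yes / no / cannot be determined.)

cannot be determined

No chain of stated constraints runs from the planning session to the demo, and none runs from the demo to the planning session either.
So the relative order of the planning session and the demo is not fixed by the given facts.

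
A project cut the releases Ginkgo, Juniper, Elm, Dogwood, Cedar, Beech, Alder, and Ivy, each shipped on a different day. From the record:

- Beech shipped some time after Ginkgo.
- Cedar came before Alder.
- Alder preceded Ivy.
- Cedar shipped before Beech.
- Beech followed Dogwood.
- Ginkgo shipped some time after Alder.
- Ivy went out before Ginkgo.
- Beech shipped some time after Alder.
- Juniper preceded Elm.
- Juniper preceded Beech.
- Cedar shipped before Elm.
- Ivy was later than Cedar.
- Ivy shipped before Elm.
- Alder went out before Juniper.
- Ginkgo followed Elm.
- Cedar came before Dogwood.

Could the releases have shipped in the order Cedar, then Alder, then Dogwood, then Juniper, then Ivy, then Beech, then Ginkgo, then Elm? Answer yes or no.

no

The constraints require Elm before Ginkgo, but in the proposed sequence Ginkgo appears ahead of Elm. That one violation is enough.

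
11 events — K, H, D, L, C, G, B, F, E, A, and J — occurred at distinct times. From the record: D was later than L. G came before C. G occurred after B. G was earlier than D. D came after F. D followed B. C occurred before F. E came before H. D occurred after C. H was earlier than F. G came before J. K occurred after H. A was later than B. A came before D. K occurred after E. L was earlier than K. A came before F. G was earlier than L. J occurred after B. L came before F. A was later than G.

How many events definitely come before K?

5

Directly stated before K: E, H, and L.
B reaches K via B → G → L → K.
G reaches K via G → L → K.
No chain forces J (or any of the others) ahead of K.
That's B, E, G, H, and L — 5 in all.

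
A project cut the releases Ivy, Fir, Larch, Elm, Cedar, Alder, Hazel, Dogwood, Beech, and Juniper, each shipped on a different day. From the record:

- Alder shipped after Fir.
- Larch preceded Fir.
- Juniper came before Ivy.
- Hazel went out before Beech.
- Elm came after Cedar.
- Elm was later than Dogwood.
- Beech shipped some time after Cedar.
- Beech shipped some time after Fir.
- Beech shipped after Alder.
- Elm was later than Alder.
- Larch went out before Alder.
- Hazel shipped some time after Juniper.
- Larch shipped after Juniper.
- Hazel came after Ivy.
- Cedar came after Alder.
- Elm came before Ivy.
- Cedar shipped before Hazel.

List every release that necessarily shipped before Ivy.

Alder, Cedar, Dogwood, Elm, Fir, Juniper, Larch

Directly stated before Ivy: Elm and Juniper.
Alder reaches Ivy via Alder → Elm → Ivy.
Cedar reaches Ivy via Cedar → Elm → Ivy.
Dogwood reaches Ivy via Dogwood → Elm → Ivy.
Likewise Fir and Larch each reach Ivy by chaining the stated constraints.
No chain forces Beech (or any of the others) ahead of Ivy.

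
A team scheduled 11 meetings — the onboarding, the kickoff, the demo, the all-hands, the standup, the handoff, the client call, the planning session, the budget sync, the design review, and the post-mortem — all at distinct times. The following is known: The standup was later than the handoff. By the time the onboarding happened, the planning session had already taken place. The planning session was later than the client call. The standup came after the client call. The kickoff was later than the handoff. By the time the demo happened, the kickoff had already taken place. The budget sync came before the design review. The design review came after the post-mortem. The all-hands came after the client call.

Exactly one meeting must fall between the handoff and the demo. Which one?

the kickoff

Tracing the constraints gives the handoff → the kickoff → the demo, so the kickoff sits after the handoff and before the demo.
No other meeting is forced both after the handoff and before the demo.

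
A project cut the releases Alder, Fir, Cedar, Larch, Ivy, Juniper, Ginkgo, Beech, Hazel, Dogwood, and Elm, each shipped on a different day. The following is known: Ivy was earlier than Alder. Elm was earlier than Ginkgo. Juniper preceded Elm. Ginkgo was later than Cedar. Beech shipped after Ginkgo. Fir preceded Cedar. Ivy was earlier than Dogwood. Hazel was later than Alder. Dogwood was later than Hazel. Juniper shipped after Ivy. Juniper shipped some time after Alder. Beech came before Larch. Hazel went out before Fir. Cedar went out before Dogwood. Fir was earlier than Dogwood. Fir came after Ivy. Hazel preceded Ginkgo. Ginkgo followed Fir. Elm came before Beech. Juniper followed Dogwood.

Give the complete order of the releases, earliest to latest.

The constraints fix every adjacent pair, so only one ordering works:
Ivy → Alder → Hazel → Fir → Cedar → Dogwood → Juniper → Elm → Ginkgo → Beech → Larch.

Ivy, Alder, Hazel, Fir, Cedar, Dogwood, Juniper, Elm, Ginkgo, Beech, Larch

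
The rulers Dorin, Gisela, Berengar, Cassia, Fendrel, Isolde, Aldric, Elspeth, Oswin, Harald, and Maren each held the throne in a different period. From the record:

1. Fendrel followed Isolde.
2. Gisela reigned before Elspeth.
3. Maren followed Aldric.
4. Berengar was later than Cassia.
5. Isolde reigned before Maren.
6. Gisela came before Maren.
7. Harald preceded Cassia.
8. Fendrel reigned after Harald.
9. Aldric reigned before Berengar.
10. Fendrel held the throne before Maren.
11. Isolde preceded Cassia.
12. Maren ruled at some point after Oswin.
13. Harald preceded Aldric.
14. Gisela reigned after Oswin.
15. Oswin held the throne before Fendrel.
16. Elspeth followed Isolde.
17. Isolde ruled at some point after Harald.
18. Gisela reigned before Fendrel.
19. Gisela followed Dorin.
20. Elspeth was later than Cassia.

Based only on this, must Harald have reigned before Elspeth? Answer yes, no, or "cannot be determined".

Chain the constraints: Harald → Cassia → Elspeth. Each link is directly stated, so Harald comes before Elspeth.

yes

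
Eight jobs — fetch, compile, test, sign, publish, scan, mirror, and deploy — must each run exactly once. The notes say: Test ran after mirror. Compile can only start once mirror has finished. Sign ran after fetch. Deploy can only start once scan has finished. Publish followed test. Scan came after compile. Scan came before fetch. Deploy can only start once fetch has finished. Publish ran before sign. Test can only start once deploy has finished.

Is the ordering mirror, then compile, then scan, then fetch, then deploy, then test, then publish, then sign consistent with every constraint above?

Check each stated constraint against the proposed order — e.g. fetch is ahead of sign; mirror is ahead of test. Every pair is in the required order; nothing is violated.

yes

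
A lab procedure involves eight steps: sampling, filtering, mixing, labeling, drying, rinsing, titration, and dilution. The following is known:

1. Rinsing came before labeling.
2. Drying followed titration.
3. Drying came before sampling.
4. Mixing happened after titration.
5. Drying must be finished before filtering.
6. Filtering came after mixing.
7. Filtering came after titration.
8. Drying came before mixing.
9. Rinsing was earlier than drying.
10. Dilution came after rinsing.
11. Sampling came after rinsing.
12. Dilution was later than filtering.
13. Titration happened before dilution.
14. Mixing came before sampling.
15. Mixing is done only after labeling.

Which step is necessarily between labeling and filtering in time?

mixing

Tracing the constraints gives labeling → mixing → filtering, so mixing sits after labeling and before filtering.
No other step is forced both after labeling and before filtering.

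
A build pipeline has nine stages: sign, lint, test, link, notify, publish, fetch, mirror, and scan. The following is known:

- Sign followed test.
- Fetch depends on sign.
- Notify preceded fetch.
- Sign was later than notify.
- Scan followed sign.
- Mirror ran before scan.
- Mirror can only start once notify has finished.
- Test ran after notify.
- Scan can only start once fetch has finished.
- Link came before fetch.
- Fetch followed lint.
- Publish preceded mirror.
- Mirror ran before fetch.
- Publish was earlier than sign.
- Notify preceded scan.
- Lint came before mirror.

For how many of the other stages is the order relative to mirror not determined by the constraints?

Forced before mirror: lint, notify, and publish; forced after mirror: fetch and scan.
That leaves link, sign, and test with no forced order relative to mirror — 3.

3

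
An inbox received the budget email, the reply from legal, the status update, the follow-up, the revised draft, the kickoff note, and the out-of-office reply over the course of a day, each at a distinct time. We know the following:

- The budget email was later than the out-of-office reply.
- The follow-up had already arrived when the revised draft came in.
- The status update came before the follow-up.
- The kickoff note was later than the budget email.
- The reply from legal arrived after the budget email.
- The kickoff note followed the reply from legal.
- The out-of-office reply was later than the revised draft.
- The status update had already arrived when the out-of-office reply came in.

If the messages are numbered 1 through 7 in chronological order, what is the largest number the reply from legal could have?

6

The reply from legal must come before the kickoff note — 1 message forced after it.
Everything else can be placed before the reply from legal in some valid order, so the reply from legal can sit as late as position 7 − 1 = 6.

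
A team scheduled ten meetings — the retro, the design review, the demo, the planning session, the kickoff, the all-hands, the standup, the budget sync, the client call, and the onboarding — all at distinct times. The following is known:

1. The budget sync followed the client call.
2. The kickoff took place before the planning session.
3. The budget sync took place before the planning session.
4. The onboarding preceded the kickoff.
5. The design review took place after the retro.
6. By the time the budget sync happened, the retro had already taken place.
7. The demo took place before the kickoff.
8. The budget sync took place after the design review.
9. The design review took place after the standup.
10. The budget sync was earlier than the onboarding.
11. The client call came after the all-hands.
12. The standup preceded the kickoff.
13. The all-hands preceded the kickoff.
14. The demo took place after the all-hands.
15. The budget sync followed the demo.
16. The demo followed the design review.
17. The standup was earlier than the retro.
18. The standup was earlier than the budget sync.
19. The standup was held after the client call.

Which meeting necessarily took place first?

The all-hands has a chain of constraints placing it before every other meeting, so the all-hands must be first.

the all-hands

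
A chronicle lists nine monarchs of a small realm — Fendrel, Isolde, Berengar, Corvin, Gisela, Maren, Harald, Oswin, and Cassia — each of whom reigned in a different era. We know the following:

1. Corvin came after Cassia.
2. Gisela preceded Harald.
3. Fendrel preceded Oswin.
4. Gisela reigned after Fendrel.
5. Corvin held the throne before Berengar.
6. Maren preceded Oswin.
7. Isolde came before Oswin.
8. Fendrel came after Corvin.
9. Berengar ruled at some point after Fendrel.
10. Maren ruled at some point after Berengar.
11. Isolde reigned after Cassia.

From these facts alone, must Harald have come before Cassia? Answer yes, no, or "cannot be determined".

no

Tracing the constraints gives Cassia → Corvin → Fendrel → Gisela → Harald, so Cassia must come before Harald.
That means Harald cannot be before Cassia.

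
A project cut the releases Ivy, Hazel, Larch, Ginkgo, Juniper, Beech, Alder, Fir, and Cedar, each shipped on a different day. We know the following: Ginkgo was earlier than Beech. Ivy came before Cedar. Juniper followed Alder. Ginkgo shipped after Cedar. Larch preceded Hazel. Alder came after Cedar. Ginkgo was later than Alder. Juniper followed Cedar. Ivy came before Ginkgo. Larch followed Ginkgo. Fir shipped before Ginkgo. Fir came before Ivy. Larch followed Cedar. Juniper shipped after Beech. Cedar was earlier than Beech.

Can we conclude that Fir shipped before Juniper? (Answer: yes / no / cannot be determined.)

Chain the constraints: Fir → Ivy → Cedar → Juniper. Each link is directly stated, so Fir comes before Juniper.

yes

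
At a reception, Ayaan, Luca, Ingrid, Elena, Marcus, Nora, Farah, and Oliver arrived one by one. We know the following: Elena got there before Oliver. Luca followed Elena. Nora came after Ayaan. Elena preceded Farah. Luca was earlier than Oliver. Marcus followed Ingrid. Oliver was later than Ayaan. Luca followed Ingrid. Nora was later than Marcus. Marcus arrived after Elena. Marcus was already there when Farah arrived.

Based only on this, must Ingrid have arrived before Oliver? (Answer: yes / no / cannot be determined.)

yes

Chain the constraints: Ingrid → Luca → Oliver. Each link is directly stated, so Ingrid comes before Oliver.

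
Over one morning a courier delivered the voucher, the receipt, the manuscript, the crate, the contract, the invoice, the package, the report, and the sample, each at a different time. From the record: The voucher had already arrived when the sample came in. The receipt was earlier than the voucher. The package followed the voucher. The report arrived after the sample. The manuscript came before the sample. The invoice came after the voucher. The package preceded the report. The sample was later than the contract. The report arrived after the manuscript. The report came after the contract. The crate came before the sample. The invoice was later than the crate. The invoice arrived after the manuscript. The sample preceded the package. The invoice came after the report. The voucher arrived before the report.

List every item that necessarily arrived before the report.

Directly stated before the report: the contract, the manuscript, the package, the sample, and the voucher.
The crate reaches the report via the crate → the sample → the report.
The receipt reaches the report via the receipt → the voucher → the report.
No chain forces the invoice ahead of the report.

the contract, the crate, the manuscript, the package, the receipt, the sample, the voucher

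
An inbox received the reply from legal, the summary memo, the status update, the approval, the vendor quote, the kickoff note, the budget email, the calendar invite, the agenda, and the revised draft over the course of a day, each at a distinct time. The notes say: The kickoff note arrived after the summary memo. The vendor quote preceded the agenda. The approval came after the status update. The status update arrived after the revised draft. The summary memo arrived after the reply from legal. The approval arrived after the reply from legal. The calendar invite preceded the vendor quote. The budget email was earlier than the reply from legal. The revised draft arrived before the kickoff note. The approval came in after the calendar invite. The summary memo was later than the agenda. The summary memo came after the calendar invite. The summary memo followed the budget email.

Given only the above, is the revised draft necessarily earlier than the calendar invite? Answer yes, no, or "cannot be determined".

cannot be determined

No chain of stated constraints runs from the revised draft to the calendar invite, and none runs from the calendar invite to the revised draft either.
So the relative order of the revised draft and the calendar invite is not fixed by the given facts.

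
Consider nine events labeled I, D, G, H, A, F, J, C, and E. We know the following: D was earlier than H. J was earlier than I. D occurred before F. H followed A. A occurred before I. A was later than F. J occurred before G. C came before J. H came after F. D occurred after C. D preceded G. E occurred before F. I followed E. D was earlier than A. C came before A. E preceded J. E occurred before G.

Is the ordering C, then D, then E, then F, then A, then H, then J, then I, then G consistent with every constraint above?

Check each stated constraint against the proposed order — e.g. E is ahead of G; D is ahead of G. Every pair is in the required order; nothing is violated.

yes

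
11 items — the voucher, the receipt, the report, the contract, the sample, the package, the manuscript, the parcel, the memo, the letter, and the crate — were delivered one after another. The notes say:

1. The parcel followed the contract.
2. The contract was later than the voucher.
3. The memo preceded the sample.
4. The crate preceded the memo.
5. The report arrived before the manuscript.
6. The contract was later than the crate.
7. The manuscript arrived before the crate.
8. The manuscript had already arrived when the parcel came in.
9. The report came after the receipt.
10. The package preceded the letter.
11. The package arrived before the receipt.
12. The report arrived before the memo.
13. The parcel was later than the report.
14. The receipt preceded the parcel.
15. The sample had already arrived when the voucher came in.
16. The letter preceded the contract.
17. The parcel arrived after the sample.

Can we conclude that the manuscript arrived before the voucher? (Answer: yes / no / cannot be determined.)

Chain the constraints: the manuscript → the crate → the memo → the sample → the voucher. Each link is directly stated, so the manuscript comes before the voucher.

yes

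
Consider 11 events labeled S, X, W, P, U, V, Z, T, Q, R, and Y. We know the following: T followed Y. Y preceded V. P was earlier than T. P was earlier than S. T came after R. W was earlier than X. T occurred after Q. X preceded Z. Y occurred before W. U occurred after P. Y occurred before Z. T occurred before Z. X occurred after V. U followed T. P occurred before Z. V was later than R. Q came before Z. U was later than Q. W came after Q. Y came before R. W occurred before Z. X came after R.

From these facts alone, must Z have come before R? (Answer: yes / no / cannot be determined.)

no

Tracing the constraints gives R → T → Z, so R must come before Z.
That means Z cannot be before R.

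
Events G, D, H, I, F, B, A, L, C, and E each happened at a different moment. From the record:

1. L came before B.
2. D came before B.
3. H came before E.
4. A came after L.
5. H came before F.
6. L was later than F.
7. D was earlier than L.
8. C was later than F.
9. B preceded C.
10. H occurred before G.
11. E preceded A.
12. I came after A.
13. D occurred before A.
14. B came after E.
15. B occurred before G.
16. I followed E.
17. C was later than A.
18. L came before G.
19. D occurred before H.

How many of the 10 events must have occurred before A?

5

Directly stated before A: D, E, and L.
F reaches A via F → L → A.
H reaches A via H → E → A.
No chain forces G (or any of the others) ahead of A.
That's D, E, F, H, and L — 5 in all.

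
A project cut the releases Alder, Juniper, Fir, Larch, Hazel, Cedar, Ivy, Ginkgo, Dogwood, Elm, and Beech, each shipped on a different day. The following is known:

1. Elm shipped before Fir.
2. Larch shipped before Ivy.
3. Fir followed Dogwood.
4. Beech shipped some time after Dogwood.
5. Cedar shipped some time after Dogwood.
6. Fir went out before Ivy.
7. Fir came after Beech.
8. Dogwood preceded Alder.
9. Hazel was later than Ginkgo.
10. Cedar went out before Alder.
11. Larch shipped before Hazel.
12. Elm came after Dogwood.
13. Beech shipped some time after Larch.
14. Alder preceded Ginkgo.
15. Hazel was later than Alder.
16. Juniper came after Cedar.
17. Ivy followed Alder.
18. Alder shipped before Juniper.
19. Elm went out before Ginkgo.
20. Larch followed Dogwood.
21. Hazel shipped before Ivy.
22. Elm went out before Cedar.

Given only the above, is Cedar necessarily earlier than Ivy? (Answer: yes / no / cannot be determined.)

Chain the constraints: Cedar → Alder → Ivy. Each link is directly stated, so Cedar comes before Ivy.

yes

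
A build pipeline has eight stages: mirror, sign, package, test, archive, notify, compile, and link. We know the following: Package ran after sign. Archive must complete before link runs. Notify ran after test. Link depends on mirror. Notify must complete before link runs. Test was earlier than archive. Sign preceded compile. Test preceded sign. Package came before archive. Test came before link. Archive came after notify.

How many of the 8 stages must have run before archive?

Directly stated before archive: notify, package, and test.
Sign reaches archive via sign → package → archive.
That's notify, package, sign, and test — 4 in all.

4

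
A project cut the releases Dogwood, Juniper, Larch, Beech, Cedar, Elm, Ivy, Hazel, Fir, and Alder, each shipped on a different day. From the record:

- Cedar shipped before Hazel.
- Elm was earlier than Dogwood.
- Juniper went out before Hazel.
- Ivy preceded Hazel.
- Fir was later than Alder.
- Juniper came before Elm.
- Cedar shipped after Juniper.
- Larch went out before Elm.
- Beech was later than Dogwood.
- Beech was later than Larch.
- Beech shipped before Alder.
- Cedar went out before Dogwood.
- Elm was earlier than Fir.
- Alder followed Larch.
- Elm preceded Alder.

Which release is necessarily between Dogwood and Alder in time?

Beech

Tracing the constraints gives Dogwood → Beech → Alder, so Beech sits after Dogwood and before Alder.
No other release is forced both after Dogwood and before Alder.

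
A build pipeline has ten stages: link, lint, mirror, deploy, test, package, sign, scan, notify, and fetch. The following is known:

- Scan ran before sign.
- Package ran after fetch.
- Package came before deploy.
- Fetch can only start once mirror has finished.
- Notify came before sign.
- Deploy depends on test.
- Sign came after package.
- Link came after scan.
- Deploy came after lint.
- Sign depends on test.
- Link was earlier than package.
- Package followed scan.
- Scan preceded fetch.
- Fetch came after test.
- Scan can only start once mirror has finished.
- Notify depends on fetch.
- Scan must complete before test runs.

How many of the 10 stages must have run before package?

5

Directly stated before package: fetch, link, and scan.
Mirror reaches package via mirror → scan → package.
Test reaches package via test → fetch → package.
No chain forces notify (or any of the others) ahead of package.
That's fetch, link, mirror, scan, and test — 5 in all.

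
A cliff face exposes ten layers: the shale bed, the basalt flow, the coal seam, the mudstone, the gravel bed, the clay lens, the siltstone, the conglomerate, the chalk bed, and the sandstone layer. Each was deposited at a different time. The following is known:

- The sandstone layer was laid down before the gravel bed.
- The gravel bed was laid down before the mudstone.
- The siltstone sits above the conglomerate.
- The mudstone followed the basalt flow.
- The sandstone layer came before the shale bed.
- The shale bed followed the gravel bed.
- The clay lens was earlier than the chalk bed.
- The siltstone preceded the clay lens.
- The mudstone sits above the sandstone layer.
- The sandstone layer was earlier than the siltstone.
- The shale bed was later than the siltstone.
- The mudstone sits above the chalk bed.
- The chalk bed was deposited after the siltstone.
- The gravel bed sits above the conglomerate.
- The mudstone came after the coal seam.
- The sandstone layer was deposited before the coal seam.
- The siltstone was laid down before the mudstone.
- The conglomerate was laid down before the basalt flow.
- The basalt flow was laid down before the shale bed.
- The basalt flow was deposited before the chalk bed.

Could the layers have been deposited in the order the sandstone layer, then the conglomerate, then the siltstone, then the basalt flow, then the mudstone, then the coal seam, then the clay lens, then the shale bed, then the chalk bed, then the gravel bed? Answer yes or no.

no

The constraints require the gravel bed before the mudstone, but in the proposed sequence the mudstone appears ahead of the gravel bed. That one violation is enough.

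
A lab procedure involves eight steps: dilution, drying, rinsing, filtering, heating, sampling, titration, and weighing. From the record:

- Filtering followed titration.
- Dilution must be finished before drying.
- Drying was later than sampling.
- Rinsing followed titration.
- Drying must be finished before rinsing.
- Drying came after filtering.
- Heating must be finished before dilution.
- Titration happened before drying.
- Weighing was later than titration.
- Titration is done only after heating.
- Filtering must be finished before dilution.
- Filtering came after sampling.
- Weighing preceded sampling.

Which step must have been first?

Heating has a chain of constraints placing it before every other step, so heating must be first.

heating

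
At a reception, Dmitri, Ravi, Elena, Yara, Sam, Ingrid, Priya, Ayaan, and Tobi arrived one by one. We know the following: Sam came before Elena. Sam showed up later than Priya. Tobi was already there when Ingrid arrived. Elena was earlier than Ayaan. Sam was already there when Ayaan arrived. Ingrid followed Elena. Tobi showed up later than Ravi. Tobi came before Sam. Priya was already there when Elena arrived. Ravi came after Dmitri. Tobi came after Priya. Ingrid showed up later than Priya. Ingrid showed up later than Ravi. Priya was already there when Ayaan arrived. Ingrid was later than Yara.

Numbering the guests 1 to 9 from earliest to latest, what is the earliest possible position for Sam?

Dmitri, Priya, Ravi, and Tobi must all come before Sam — 4 forced predecessors.
Nothing else is forced ahead of Sam, so their earliest slot is position 4 + 1 = 5.

5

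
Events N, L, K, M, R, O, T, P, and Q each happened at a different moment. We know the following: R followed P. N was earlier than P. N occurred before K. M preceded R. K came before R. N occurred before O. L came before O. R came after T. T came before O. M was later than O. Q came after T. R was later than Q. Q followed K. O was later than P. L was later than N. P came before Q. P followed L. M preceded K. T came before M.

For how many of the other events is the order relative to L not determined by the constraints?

Forced before L: N; forced after L: K, M, O, P, Q, and R.
That leaves T with no forced order relative to L — 1.

1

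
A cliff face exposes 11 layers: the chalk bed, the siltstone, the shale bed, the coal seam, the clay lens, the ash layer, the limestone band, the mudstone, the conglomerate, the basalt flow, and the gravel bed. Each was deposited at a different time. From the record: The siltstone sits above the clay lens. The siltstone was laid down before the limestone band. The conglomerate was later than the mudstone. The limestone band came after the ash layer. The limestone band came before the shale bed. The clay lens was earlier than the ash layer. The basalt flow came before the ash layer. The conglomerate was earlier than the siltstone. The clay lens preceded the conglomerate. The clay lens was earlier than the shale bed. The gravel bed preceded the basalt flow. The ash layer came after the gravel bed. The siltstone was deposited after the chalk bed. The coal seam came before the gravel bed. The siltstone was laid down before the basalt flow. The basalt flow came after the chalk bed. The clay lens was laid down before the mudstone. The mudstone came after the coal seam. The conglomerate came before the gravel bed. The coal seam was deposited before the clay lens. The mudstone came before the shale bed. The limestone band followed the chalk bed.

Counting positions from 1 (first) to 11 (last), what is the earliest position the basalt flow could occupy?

8

The chalk bed, the clay lens, the coal seam, the conglomerate, the gravel bed, the mudstone, and the siltstone must all come before the basalt flow — 7 forced predecessors.
Nothing else is forced ahead of the basalt flow, so its earliest slot is position 7 + 1 = 8.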